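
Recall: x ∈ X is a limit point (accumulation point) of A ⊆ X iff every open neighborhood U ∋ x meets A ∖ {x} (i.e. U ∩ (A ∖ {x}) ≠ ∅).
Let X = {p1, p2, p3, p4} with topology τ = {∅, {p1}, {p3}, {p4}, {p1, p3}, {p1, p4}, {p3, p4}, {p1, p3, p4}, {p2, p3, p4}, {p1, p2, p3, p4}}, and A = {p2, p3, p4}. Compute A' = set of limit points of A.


A' = {p2}

For each x ∈ X, list the open sets U ∈ τ with x ∈ U, then check whether U ∩ (A ∖ {x}) ≠ ∅ for every such U.
  x = p1: open {p1} ∋ x has {p1} ∩ (A ∖ {p1}) = ∅, so x is NOT a limit point.
  x = p2: opens ∋ x are {p2, p3, p4}, {p1, p2, p3, p4}; each meets A ∖ {p2}, so x IS a limit point.
  x = p3: open {p3} ∋ x has {p3} ∩ (A ∖ {p3}) = ∅, so x is NOT a limit point.
  x = p4: open {p4} ∋ x has {p4} ∩ (A ∖ {p4}) = ∅, so x is NOT a limit point.
Collecting: A' = {p2}.


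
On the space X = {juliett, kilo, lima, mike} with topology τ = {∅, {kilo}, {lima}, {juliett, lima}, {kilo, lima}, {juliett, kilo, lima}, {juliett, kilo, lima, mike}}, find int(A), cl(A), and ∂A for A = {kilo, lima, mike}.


int(A) = {kilo, lima}, cl(A) = {juliett, kilo, lima, mike}, ∂A = {juliett, mike}.

Closed sets in (X, τ) are complements of opens:
  closed(X, τ) = {∅, {mike}, {juliett, mike}, {kilo, mike}, {juliett, kilo, mike}, {juliett, lima, mike}, {juliett, kilo, lima, mike}}.
int(A) = ⋃ {U ∈ τ : U ⊆ A}. Opens contained in A: ∅, {kilo}, {lima}, {kilo, lima}.
Taking the union of these: int(A) = {kilo, lima}.
cl(A) = ⋂ {C closed : A ⊆ C}. Closed sets containing A: {juliett, kilo, lima, mike}.
Intersecting these: cl(A) = {juliett, kilo, lima, mike}.
∂A = cl(A) ∖ int(A) = {juliett, kilo, lima, mike} ∖ {kilo, lima} = {juliett, mike}.


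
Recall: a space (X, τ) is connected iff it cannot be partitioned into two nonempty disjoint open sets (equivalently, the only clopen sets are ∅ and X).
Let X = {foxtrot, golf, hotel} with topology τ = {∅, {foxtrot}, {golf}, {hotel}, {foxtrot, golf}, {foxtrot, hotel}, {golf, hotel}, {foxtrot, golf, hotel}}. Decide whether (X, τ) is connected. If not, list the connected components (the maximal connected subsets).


(X, τ) is disconnected; components = [{foxtrot}, {golf}, {hotel}].

Find clopen sets (U ∈ τ with X ∖ U ∈ τ):
  U = ∅, X ∖ U = {foxtrot, golf, hotel} — both open, so U is clopen.
  U = {foxtrot}, X ∖ U = {golf, hotel} — both open, so U is clopen.
  U = {golf}, X ∖ U = {foxtrot, hotel} — both open, so U is clopen.
  U = {hotel}, X ∖ U = {foxtrot, golf} — both open, so U is clopen.
  U = {foxtrot, golf}, X ∖ U = {hotel} — both open, so U is clopen.
  U = {foxtrot, hotel}, X ∖ U = {golf} — both open, so U is clopen.
  U = {golf, hotel}, X ∖ U = {foxtrot} — both open, so U is clopen.
  U = {foxtrot, golf, hotel}, X ∖ U = ∅ — both open, so U is clopen.
Nontrivial clopen(s) exist: e.g. {golf}. So (X, τ) is disconnected.
Compute connected components by grouping points that agree on all clopens:
  component: {foxtrot}
  component: {golf}
  component: {hotel}


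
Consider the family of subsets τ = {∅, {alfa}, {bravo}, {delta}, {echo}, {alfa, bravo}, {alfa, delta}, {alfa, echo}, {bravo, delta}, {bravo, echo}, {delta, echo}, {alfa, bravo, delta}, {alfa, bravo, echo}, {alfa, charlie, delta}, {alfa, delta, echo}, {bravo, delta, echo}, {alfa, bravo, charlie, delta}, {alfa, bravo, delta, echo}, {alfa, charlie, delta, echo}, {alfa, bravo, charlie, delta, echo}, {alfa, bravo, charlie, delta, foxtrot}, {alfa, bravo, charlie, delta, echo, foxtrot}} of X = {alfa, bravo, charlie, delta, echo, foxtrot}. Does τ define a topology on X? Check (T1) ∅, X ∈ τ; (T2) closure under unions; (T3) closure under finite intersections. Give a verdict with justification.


τ IS a topology on X.

Axiom (T1): ∅ ∈ τ? Yes; X ∈ τ? Yes.
Axiom (T2/T3): check pairwise unions and intersections of members of τ.
All pairwise intersections and unions checked — each lies in τ. Therefore τ satisfies (T1), (T2), (T3): it IS a topology on X.


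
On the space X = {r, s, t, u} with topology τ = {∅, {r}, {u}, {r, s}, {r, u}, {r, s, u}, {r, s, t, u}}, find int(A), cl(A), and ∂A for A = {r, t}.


int(A) = {r}, cl(A) = {r, s, t}, ∂A = {s, t}.

Closed sets in (X, τ) are complements of opens:
  closed(X, τ) = {∅, {t}, {s, t}, {t, u}, {r, s, t}, {s, t, u}, {r, s, t, u}}.
int(A) = ⋃ {U ∈ τ : U ⊆ A}. Opens contained in A: ∅, {r}.
Taking the union of these: int(A) = {r}.
cl(A) = ⋂ {C closed : A ⊆ C}. Closed sets containing A: {r, s, t}, {r, s, t, u}.
Intersecting these: cl(A) = {r, s, t}.
∂A = cl(A) ∖ int(A) = {r, s, t} ∖ {r} = {s, t}.


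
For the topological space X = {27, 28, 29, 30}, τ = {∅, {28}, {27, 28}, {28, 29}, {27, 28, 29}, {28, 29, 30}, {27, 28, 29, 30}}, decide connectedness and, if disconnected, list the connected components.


(X, τ) is connected.

Find clopen sets (U ∈ τ with X ∖ U ∈ τ):
  U = ∅, X ∖ U = {27, 28, 29, 30} — both open, so U is clopen.
  U = {27, 28, 29, 30}, X ∖ U = ∅ — both open, so U is clopen.
Only trivial clopens (∅ and X) exist, so (X, τ) is connected.
Compute connected components by grouping points that agree on all clopens:
  component: {27, 28, 29, 30}


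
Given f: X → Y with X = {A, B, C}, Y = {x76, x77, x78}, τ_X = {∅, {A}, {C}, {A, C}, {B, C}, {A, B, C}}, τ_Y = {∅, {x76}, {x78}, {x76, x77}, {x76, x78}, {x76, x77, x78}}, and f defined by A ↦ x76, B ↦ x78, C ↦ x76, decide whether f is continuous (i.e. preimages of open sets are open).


f is NOT continuous.

Compute f^{-1}(U) for each U ∈ τ_Y:
  U = ∅: f^{-1}(U) = ∅ ∈ τ_X ✓.
  U = {x76}: f^{-1}(U) = {A, C} ∈ τ_X ✓.
  U = {x78}: f^{-1}(U) = {B} ∉ τ_X ✗.
  U = {x76, x77}: f^{-1}(U) = {A, C} ∈ τ_X ✓.
  U = {x76, x78}: f^{-1}(U) = {A, B, C} ∈ τ_X ✓.
  U = {x76, x77, x78}: f^{-1}(U) = {A, B, C} ∈ τ_X ✓.
Found U = {x78} with f^{-1}(U) = {B} not in τ_X. Therefore f is NOT continuous.


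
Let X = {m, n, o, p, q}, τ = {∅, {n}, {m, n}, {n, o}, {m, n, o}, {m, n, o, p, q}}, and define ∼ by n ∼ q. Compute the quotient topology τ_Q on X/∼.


X/∼ = {[m], [n=q], [o], [p]}; |τ_Q| = 2.

Equivalence classes: [m], [n=q], [o], [p].
Quotient map π: X → X/∼ sends m ↦ [m], n ↦ [n=q], o ↦ [o], p ↦ [p], q ↦ [n=q].
For each subset V ⊆ X/∼, compute π^{-1}(V) ⊆ X and check whether π^{-1}(V) ∈ τ. V is open in τ_Q iff π^{-1}(V) ∈ τ.
  V = {}: π^{-1}(V) = ∅ ∈ τ ✓.
  V = {[m]}: π^{-1}(V) = {m} ∉ τ ✗.
  V = {[n=q]}: π^{-1}(V) = {n, q} ∉ τ ✗.
  V = {[m], [n=q]}: π^{-1}(V) = {m, n, q} ∉ τ ✗.
  V = {[o]}: π^{-1}(V) = {o} ∉ τ ✗.
  V = {[m], [o]}: π^{-1}(V) = {m, o} ∉ τ ✗.
  V = {[n=q], [o]}: π^{-1}(V) = {n, o, q} ∉ τ ✗.
  V = {[m], [n=q], [o]}: π^{-1}(V) = {m, n, o, q} ∉ τ ✗.
  V = {[p]}: π^{-1}(V) = {p} ∉ τ ✗.
  V = {[m], [p]}: π^{-1}(V) = {m, p} ∉ τ ✗.
  V = {[n=q], [p]}: π^{-1}(V) = {n, p, q} ∉ τ ✗.
  V = {[m], [n=q], [p]}: π^{-1}(V) = {m, n, p, q} ∉ τ ✗.
  V = {[o], [p]}: π^{-1}(V) = {o, p} ∉ τ ✗.
  V = {[m], [o], [p]}: π^{-1}(V) = {m, o, p} ∉ τ ✗.
  V = {[n=q], [o], [p]}: π^{-1}(V) = {n, o, p, q} ∉ τ ✗.
  V = {[m], [n=q], [o], [p]}: π^{-1}(V) = {m, n, o, p, q} ∈ τ ✓.
Open sets in the quotient: τ_Q = {{}, {[m], [n=q], [o], [p]}} (2 elements).


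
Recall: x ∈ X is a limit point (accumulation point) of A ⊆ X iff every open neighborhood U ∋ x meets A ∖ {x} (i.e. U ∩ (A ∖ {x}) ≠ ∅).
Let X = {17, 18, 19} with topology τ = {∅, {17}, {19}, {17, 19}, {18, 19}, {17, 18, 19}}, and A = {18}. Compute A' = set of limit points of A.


A' = ∅

For each x ∈ X, list the open sets U ∈ τ with x ∈ U, then check whether U ∩ (A ∖ {x}) ≠ ∅ for every such U.
  x = 17: open {17} ∋ x has {17} ∩ (A ∖ {17}) = ∅, so x is NOT a limit point.
  x = 18: open {18, 19} ∋ x has {18, 19} ∩ (A ∖ {18}) = ∅, so x is NOT a limit point.
  x = 19: open {19} ∋ x has {19} ∩ (A ∖ {19}) = ∅, so x is NOT a limit point.
Collecting: A' = ∅.


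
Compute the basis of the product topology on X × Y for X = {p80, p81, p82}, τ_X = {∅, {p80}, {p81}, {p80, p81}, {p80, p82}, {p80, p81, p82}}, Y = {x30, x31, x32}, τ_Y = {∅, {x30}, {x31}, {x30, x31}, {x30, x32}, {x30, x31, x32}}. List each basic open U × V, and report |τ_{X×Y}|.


Basis B = {∅ × ∅, {p80} × {x30}, {p80} × {x31}, {p81} × {x30}, {p81} × {x31}, {p80} × {x30, x31}, {p80} × {x30, x32}, {p80, p81} × {x30}, {p80, p82} × {x30}, {p80, p81} × {x31}, {p80, p82} × {x31}, {p81} × {x30, x31}, {p81} × {x30, x32}, {p80} × {x30, x31, x32}, {p80, p81, p82} × {x30}, {p80, p81, p82} × {x31}, {p81} × {x30, x31, x32}, {p80, p81} × {x30, x31}, {p80, p82} × {x30, x31}, {p80, p81} × {x30, x32}, {p80, p82} × {x30, x32}, {p80, p81} × {x30, x31, x32}, {p80, p82} × {x30, x31, x32}, {p80, p81, p82} × {x30, x31}, {p80, p81, p82} × {x30, x32}, {p80, p81, p82} × {x30, x31, x32}}; |τ_{X×Y}| = 108.

Enumerate products U × V with U ∈ τ_X, V ∈ τ_Y (deduplicated):
  ∅ × ∅ = {} (∅)
  {p80} × {x30} = {(p80,x30)}
  {p80} × {x31} = {(p80,x31)}
  {p81} × {x30} = {(p81,x30)}
  {p81} × {x31} = {(p81,x31)}
  {p80} × {x30, x31} = {(p80,x30), (p80,x31)}
  {p80} × {x30, x32} = {(p80,x30), (p80,x32)}
  {p80, p81} × {x30} = {(p80,x30), (p81,x30)}
  {p80, p82} × {x30} = {(p80,x30), (p82,x30)}
  {p80, p81} × {x31} = {(p80,x31), (p81,x31)}
  {p80, p82} × {x31} = {(p80,x31), (p82,x31)}
  {p81} × {x30, x31} = {(p81,x30), (p81,x31)}
  {p81} × {x30, x32} = {(p81,x30), (p81,x32)}
  {p80} × {x30, x31, x32} = {(p80,x30), (p80,x31), (p80,x32)}
  {p80, p81, p82} × {x30} = {(p80,x30), (p81,x30), (p82,x30)}
  {p80, p81, p82} × {x31} = {(p80,x31), (p81,x31), (p82,x31)}
  {p81} × {x30, x31, x32} = {(p81,x30), (p81,x31), (p81,x32)}
  {p80, p81} × {x30, x31} = {(p80,x30), (p80,x31), (p81,x30), (p81,x31)}
  {p80, p82} × {x30, x31} = {(p80,x30), (p80,x31), (p82,x30), (p82,x31)}
  {p80, p81} × {x30, x32} = {(p80,x30), (p80,x32), (p81,x30), (p81,x32)}
  {p80, p82} × {x30, x32} = {(p80,x30), (p80,x32), (p82,x30), (p82,x32)}
  {p80, p81} × {x30, x31, x32} = {(p80,x30), (p80,x31), (p80,x32), (p81,x30), (p81,x31), (p81,x32)}
  {p80, p82} × {x30, x31, x32} = {(p80,x30), (p80,x31), (p80,x32), (p82,x30), (p82,x31), (p82,x32)}
  {p80, p81, p82} × {x30, x31} = {(p80,x30), (p80,x31), (p81,x30), (p81,x31), (p82,x30), (p82,x31)}
  {p80, p81, p82} × {x30, x32} = {(p80,x30), (p80,x32), (p81,x30), (p81,x32), (p82,x30), (p82,x32)}
  {p80, p81, p82} × {x30, x31, x32} = {(p80,x30), (p80,x31), (p80,x32), (p81,x30), (p81,x31), (p81,x32), (p82,x30), (p82,x31), (p82,x32)}
These 26 distinct sets form the basis B.
Close under arbitrary unions to get τ_{X×Y}; counting gives |τ_{X×Y}| = 108.


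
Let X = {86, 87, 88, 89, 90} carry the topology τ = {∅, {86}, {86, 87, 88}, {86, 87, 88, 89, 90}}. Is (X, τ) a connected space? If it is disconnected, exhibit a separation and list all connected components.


(X, τ) is connected.

Find clopen sets (U ∈ τ with X ∖ U ∈ τ):
  U = ∅, X ∖ U = {86, 87, 88, 89, 90} — both open, so U is clopen.
  U = {86, 87, 88, 89, 90}, X ∖ U = ∅ — both open, so U is clopen.
Only trivial clopens (∅ and X) exist, so (X, τ) is connected.
Compute connected components by grouping points that agree on all clopens:
  component: {86, 87, 88, 89, 90}


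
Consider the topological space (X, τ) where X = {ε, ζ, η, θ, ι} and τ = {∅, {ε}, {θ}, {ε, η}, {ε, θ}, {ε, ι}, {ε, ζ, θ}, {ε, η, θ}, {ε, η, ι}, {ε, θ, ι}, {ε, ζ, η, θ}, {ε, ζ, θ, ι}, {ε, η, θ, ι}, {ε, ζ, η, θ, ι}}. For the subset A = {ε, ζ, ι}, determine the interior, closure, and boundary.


int(A) = {ε, ι}, cl(A) = {ε, ζ, η, ι}, ∂A = {ζ, η}.

Closed sets in (X, τ) are complements of opens:
  closed(X, τ) = {∅, {ζ}, {η}, {ι}, {ζ, η}, {ζ, θ}, {ζ, ι}, {η, ι}, {ζ, η, θ}, {ζ, η, ι}, {ζ, θ, ι}, {ε, ζ, η, ι}, {ζ, η, θ, ι}, {ε, ζ, η, θ, ι}}.
int(A) = ⋃ {U ∈ τ : U ⊆ A}. Opens contained in A: ∅, {ε}, {ε, ι}.
Taking the union of these: int(A) = {ε, ι}.
cl(A) = ⋂ {C closed : A ⊆ C}. Closed sets containing A: {ε, ζ, η, ι}, {ε, ζ, η, θ, ι}.
Intersecting these: cl(A) = {ε, ζ, η, ι}.
∂A = cl(A) ∖ int(A) = {ε, ζ, η, ι} ∖ {ε, ι} = {ζ, η}.


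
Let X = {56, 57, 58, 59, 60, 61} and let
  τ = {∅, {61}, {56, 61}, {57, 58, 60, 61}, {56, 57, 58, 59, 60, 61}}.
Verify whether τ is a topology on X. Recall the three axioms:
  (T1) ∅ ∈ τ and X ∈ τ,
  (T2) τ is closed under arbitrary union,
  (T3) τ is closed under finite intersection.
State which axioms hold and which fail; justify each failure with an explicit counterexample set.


τ is NOT a topology on X.

Axiom (T1): ∅ ∈ τ? Yes; X ∈ τ? Yes.
Axiom (T2/T3): check pairwise unions and intersections of members of τ.
Counterexample for (T2): {56, 61} ∪ {57, 58, 60, 61} = {56, 57, 58, 60, 61} ∉ τ. Therefore τ is NOT a topology.


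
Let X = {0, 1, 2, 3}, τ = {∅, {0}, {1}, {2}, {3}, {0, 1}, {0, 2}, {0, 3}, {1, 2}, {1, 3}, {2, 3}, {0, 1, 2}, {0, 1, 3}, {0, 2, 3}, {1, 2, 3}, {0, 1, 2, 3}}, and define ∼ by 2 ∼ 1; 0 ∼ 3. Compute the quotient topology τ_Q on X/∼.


X/∼ = {[0=3], [1=2]}; |τ_Q| = 4.

Equivalence classes: [0=3], [1=2].
Quotient map π: X → X/∼ sends 0 ↦ [0=3], 1 ↦ [1=2], 2 ↦ [1=2], 3 ↦ [0=3].
For each subset V ⊆ X/∼, compute π^{-1}(V) ⊆ X and check whether π^{-1}(V) ∈ τ. V is open in τ_Q iff π^{-1}(V) ∈ τ.
  V = {}: π^{-1}(V) = ∅ ∈ τ ✓.
  V = {[0=3]}: π^{-1}(V) = {0, 3} ∈ τ ✓.
  V = {[1=2]}: π^{-1}(V) = {1, 2} ∈ τ ✓.
  V = {[0=3], [1=2]}: π^{-1}(V) = {0, 1, 2, 3} ∈ τ ✓.
Open sets in the quotient: τ_Q = {{}, {[0=3]}, {[1=2]}, {[0=3], [1=2]}} (4 elements).


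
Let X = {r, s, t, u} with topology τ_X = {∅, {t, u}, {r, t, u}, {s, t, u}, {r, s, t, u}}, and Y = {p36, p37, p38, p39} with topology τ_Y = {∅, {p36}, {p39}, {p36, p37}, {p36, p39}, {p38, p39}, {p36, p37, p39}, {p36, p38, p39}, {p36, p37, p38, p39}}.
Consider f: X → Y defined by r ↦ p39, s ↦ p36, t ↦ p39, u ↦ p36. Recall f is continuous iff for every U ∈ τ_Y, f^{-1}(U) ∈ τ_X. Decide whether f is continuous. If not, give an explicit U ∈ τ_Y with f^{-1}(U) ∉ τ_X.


f is NOT continuous.

Compute f^{-1}(U) for each U ∈ τ_Y:
  U = ∅: f^{-1}(U) = ∅ ∈ τ_X ✓.
  U = {p36}: f^{-1}(U) = {s, u} ∉ τ_X ✗.
  U = {p39}: f^{-1}(U) = {r, t} ∉ τ_X ✗.
  U = {p36, p37}: f^{-1}(U) = {s, u} ∉ τ_X ✗.
  U = {p36, p39}: f^{-1}(U) = {r, s, t, u} ∈ τ_X ✓.
  U = {p38, p39}: f^{-1}(U) = {r, t} ∉ τ_X ✗.
  U = {p36, p37, p39}: f^{-1}(U) = {r, s, t, u} ∈ τ_X ✓.
  U = {p36, p38, p39}: f^{-1}(U) = {r, s, t, u} ∈ τ_X ✓.
  U = {p36, p37, p38, p39}: f^{-1}(U) = {r, s, t, u} ∈ τ_X ✓.
Found U = {p36} with f^{-1}(U) = {s, u} not in τ_X. Therefore f is NOT continuous.


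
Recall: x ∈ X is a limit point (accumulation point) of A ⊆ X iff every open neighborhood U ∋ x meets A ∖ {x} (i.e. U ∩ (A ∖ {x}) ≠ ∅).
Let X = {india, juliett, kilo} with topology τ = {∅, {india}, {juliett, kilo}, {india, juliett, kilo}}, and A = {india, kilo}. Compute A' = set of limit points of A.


A' = {juliett}

For each x ∈ X, list the open sets U ∈ τ with x ∈ U, then check whether U ∩ (A ∖ {x}) ≠ ∅ for every such U.
  x = india: open {india} ∋ x has {india} ∩ (A ∖ {india}) = ∅, so x is NOT a limit point.
  x = juliett: opens ∋ x are {juliett, kilo}, {india, juliett, kilo}; each meets A ∖ {juliett}, so x IS a limit point.
  x = kilo: open {juliett, kilo} ∋ x has {juliett, kilo} ∩ (A ∖ {kilo}) = ∅, so x is NOT a limit point.
Collecting: A' = {juliett}.


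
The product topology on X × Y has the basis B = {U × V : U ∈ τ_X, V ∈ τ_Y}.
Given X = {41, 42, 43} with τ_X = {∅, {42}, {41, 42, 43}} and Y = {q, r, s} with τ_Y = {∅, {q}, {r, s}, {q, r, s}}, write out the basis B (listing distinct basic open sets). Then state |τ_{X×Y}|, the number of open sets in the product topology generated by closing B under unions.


Basis B = {∅ × ∅, {42} × {q}, {42} × {r, s}, {41, 42, 43} × {q}, {42} × {q, r, s}, {41, 42, 43} × {r, s}, {41, 42, 43} × {q, r, s}}; |τ_{X×Y}| = 9.

Enumerate products U × V with U ∈ τ_X, V ∈ τ_Y (deduplicated):
  ∅ × ∅ = {} (∅)
  {42} × {q} = {(42,q)}
  {42} × {r, s} = {(42,r), (42,s)}
  {41, 42, 43} × {q} = {(41,q), (42,q), (43,q)}
  {42} × {q, r, s} = {(42,q), (42,r), (42,s)}
  {41, 42, 43} × {r, s} = {(41,r), (41,s), (42,r), (42,s), (43,r), (43,s)}
  {41, 42, 43} × {q, r, s} = {(41,q), (41,r), (41,s), (42,q), (42,r), (42,s), (43,q), (43,r), (43,s)}
These 7 distinct sets form the basis B.
Close under arbitrary unions to get τ_{X×Y}; counting gives |τ_{X×Y}| = 9.


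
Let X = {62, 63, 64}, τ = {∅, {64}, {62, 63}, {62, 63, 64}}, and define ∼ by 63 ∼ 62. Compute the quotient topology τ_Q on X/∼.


X/∼ = {[62=63], [64]}; |τ_Q| = 4.

Equivalence classes: [62=63], [64].
Quotient map π: X → X/∼ sends 62 ↦ [62=63], 63 ↦ [62=63], 64 ↦ [64].
For each subset V ⊆ X/∼, compute π^{-1}(V) ⊆ X and check whether π^{-1}(V) ∈ τ. V is open in τ_Q iff π^{-1}(V) ∈ τ.
  V = {}: π^{-1}(V) = ∅ ∈ τ ✓.
  V = {[62=63]}: π^{-1}(V) = {62, 63} ∈ τ ✓.
  V = {[64]}: π^{-1}(V) = {64} ∈ τ ✓.
  V = {[62=63], [64]}: π^{-1}(V) = {62, 63, 64} ∈ τ ✓.
Open sets in the quotient: τ_Q = {{}, {[62=63]}, {[64]}, {[62=63], [64]}} (4 elements).


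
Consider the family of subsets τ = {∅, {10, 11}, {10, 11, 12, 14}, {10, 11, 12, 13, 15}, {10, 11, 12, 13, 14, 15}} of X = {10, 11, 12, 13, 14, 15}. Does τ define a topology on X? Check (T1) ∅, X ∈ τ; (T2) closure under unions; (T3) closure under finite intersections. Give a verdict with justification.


τ is NOT a topology on X.

Axiom (T1): ∅ ∈ τ? Yes; X ∈ τ? Yes.
Axiom (T2/T3): check pairwise unions and intersections of members of τ.
Counterexample for (T3): {10, 11, 12, 14} ∩ {10, 11, 12, 13, 15} = {10, 11, 12} ∉ τ. Therefore τ is NOT a topology.


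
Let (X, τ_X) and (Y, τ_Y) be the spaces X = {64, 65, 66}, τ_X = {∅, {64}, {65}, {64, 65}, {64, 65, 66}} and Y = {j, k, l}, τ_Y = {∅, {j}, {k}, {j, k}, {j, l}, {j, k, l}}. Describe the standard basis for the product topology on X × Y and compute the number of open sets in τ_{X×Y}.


Basis B = {∅ × ∅, {64} × {j}, {64} × {k}, {65} × {j}, {65} × {k}, {64} × {j, k}, {64} × {j, l}, {64, 65} × {j}, {64, 65} × {k}, {65} × {j, k}, {65} × {j, l}, {64} × {j, k, l}, {64, 65, 66} × {j}, {64, 65, 66} × {k}, {65} × {j, k, l}, {64, 65} × {j, k}, {64, 65} × {j, l}, {64, 65} × {j, k, l}, {64, 65, 66} × {j, k}, {64, 65, 66} × {j, l}, {64, 65, 66} × {j, k, l}}; |τ_{X×Y}| = 70.

Enumerate products U × V with U ∈ τ_X, V ∈ τ_Y (deduplicated):
  ∅ × ∅ = {} (∅)
  {64} × {j} = {(64,j)}
  {64} × {k} = {(64,k)}
  {65} × {j} = {(65,j)}
  {65} × {k} = {(65,k)}
  {64} × {j, k} = {(64,j), (64,k)}
  {64} × {j, l} = {(64,j), (64,l)}
  {64, 65} × {j} = {(64,j), (65,j)}
  {64, 65} × {k} = {(64,k), (65,k)}
  {65} × {j, k} = {(65,j), (65,k)}
  {65} × {j, l} = {(65,j), (65,l)}
  {64} × {j, k, l} = {(64,j), (64,k), (64,l)}
  {64, 65, 66} × {j} = {(64,j), (65,j), (66,j)}
  {64, 65, 66} × {k} = {(64,k), (65,k), (66,k)}
  {65} × {j, k, l} = {(65,j), (65,k), (65,l)}
  {64, 65} × {j, k} = {(64,j), (64,k), (65,j), (65,k)}
  {64, 65} × {j, l} = {(64,j), (64,l), (65,j), (65,l)}
  {64, 65} × {j, k, l} = {(64,j), (64,k), (64,l), (65,j), (65,k), (65,l)}
  {64, 65, 66} × {j, k} = {(64,j), (64,k), (65,j), (65,k), (66,j), (66,k)}
  {64, 65, 66} × {j, l} = {(64,j), (64,l), (65,j), (65,l), (66,j), (66,l)}
  {64, 65, 66} × {j, k, l} = {(64,j), (64,k), (64,l), (65,j), (65,k), (65,l), (66,j), (66,k), (66,l)}
These 21 distinct sets form the basis B.
Close under arbitrary unions to get τ_{X×Y}; counting gives |τ_{X×Y}| = 70.


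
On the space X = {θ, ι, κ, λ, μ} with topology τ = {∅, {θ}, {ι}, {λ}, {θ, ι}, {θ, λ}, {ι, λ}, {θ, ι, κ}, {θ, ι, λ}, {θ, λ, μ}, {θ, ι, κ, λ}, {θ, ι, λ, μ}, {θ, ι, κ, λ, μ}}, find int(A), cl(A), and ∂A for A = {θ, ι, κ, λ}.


int(A) = {θ, ι, κ, λ}, cl(A) = {θ, ι, κ, λ, μ}, ∂A = {μ}.

Closed sets in (X, τ) are complements of opens:
  closed(X, τ) = {∅, {κ}, {μ}, {ι, κ}, {κ, μ}, {λ, μ}, {θ, κ, μ}, {ι, κ, μ}, {κ, λ, μ}, {θ, ι, κ, μ}, {θ, κ, λ, μ}, {ι, κ, λ, μ}, {θ, ι, κ, λ, μ}}.
int(A) = ⋃ {U ∈ τ : U ⊆ A}. Opens contained in A: ∅, {θ}, {ι}, {λ}, {θ, ι}, {θ, λ}, {ι, λ}, {θ, ι, κ}, {θ, ι, λ}, {θ, ι, κ, λ}.
Taking the union of these: int(A) = {θ, ι, κ, λ}.
cl(A) = ⋂ {C closed : A ⊆ C}. Closed sets containing A: {θ, ι, κ, λ, μ}.
Intersecting these: cl(A) = {θ, ι, κ, λ, μ}.
∂A = cl(A) ∖ int(A) = {θ, ι, κ, λ, μ} ∖ {θ, ι, κ, λ} = {μ}.


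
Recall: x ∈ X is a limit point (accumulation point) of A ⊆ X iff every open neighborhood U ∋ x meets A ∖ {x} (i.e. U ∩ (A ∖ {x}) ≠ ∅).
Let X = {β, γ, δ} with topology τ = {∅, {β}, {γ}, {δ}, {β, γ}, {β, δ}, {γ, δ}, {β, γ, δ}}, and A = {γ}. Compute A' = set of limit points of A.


A' = ∅

For each x ∈ X, list the open sets U ∈ τ with x ∈ U, then check whether U ∩ (A ∖ {x}) ≠ ∅ for every such U.
  x = β: open {β} ∋ x has {β} ∩ (A ∖ {β}) = ∅, so x is NOT a limit point.
  x = γ: open {γ} ∋ x has {γ} ∩ (A ∖ {γ}) = ∅, so x is NOT a limit point.
  x = δ: open {δ} ∋ x has {δ} ∩ (A ∖ {δ}) = ∅, so x is NOT a limit point.
Collecting: A' = ∅.


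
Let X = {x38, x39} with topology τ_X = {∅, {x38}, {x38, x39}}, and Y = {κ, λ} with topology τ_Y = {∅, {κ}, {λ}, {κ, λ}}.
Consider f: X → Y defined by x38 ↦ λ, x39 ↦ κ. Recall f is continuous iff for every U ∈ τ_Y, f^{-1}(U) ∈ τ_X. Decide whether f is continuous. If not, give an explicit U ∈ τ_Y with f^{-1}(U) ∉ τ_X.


f is NOT continuous.

Compute f^{-1}(U) for each U ∈ τ_Y:
  U = ∅: f^{-1}(U) = ∅ ∈ τ_X ✓.
  U = {κ}: f^{-1}(U) = {x39} ∉ τ_X ✗.
  U = {λ}: f^{-1}(U) = {x38} ∈ τ_X ✓.
  U = {κ, λ}: f^{-1}(U) = {x38, x39} ∈ τ_X ✓.
Found U = {κ} with f^{-1}(U) = {x39} not in τ_X. Therefore f is NOT continuous.


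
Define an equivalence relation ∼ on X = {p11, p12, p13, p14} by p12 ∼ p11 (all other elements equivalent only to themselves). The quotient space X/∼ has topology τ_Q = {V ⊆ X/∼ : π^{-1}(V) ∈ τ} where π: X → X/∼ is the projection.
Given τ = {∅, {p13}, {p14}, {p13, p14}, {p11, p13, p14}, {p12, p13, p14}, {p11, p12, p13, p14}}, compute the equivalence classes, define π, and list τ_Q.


X/∼ = {[p11=p12], [p13], [p14]}; |τ_Q| = 5.

Equivalence classes: [p11=p12], [p13], [p14].
Quotient map π: X → X/∼ sends p11 ↦ [p11=p12], p12 ↦ [p11=p12], p13 ↦ [p13], p14 ↦ [p14].
For each subset V ⊆ X/∼, compute π^{-1}(V) ⊆ X and check whether π^{-1}(V) ∈ τ. V is open in τ_Q iff π^{-1}(V) ∈ τ.
  V = {}: π^{-1}(V) = ∅ ∈ τ ✓.
  V = {[p11=p12]}: π^{-1}(V) = {p11, p12} ∉ τ ✗.
  V = {[p13]}: π^{-1}(V) = {p13} ∈ τ ✓.
  V = {[p11=p12], [p13]}: π^{-1}(V) = {p11, p12, p13} ∉ τ ✗.
  V = {[p14]}: π^{-1}(V) = {p14} ∈ τ ✓.
  V = {[p11=p12], [p14]}: π^{-1}(V) = {p11, p12, p14} ∉ τ ✗.
  V = {[p13], [p14]}: π^{-1}(V) = {p13, p14} ∈ τ ✓.
  V = {[p11=p12], [p13], [p14]}: π^{-1}(V) = {p11, p12, p13, p14} ∈ τ ✓.
Open sets in the quotient: τ_Q = {{}, {[p13]}, {[p14]}, {[p13], [p14]}, {[p11=p12], [p13], [p14]}} (5 elements).


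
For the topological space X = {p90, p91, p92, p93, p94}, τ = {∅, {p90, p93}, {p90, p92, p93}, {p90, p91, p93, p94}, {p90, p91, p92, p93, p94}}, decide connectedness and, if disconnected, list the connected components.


(X, τ) is connected.

Find clopen sets (U ∈ τ with X ∖ U ∈ τ):
  U = ∅, X ∖ U = {p90, p91, p92, p93, p94} — both open, so U is clopen.
  U = {p90, p91, p92, p93, p94}, X ∖ U = ∅ — both open, so U is clopen.
Only trivial clopens (∅ and X) exist, so (X, τ) is connected.
Compute connected components by grouping points that agree on all clopens:
  component: {p90, p91, p92, p93, p94}


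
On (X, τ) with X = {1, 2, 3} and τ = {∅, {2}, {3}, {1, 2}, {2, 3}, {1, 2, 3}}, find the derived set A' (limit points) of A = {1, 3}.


A' = ∅

For each x ∈ X, list the open sets U ∈ τ with x ∈ U, then check whether U ∩ (A ∖ {x}) ≠ ∅ for every such U.
  x = 1: open {1, 2} ∋ x has {1, 2} ∩ (A ∖ {1}) = ∅, so x is NOT a limit point.
  x = 2: open {2} ∋ x has {2} ∩ (A ∖ {2}) = ∅, so x is NOT a limit point.
  x = 3: open {3} ∋ x has {3} ∩ (A ∖ {3}) = ∅, so x is NOT a limit point.
Collecting: A' = ∅.


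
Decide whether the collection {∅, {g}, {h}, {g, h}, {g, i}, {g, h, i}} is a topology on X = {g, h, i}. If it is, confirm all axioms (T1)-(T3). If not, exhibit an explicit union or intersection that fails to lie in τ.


τ IS a topology on X.

Axiom (T1): ∅ ∈ τ? Yes; X ∈ τ? Yes.
Axiom (T2/T3): check pairwise unions and intersections of members of τ.
All pairwise intersections and unions checked — each lies in τ. Therefore τ satisfies (T1), (T2), (T3): it IS a topology on X.


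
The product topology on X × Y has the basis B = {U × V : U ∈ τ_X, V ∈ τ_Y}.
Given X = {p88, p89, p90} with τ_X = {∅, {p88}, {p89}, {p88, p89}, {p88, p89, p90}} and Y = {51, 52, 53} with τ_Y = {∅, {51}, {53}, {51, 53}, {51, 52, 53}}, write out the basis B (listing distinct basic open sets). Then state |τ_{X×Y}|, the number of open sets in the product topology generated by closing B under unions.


Basis B = {∅ × ∅, {p88} × {51}, {p88} × {53}, {p89} × {51}, {p89} × {53}, {p88} × {51, 53}, {p88, p89} × {51}, {p88, p89} × {53}, {p89} × {51, 53}, {p88} × {51, 52, 53}, {p88, p89, p90} × {51}, {p88, p89, p90} × {53}, {p89} × {51, 52, 53}, {p88, p89} × {51, 53}, {p88, p89} × {51, 52, 53}, {p88, p89, p90} × {51, 53}, {p88, p89, p90} × {51, 52, 53}}; |τ_{X×Y}| = 48.

Enumerate products U × V with U ∈ τ_X, V ∈ τ_Y (deduplicated):
  ∅ × ∅ = {} (∅)
  {p88} × {51} = {(p88,51)}
  {p88} × {53} = {(p88,53)}
  {p89} × {51} = {(p89,51)}
  {p89} × {53} = {(p89,53)}
  {p88} × {51, 53} = {(p88,51), (p88,53)}
  {p88, p89} × {51} = {(p88,51), (p89,51)}
  {p88, p89} × {53} = {(p88,53), (p89,53)}
  {p89} × {51, 53} = {(p89,51), (p89,53)}
  {p88} × {51, 52, 53} = {(p88,51), (p88,52), (p88,53)}
  {p88, p89, p90} × {51} = {(p88,51), (p89,51), (p90,51)}
  {p88, p89, p90} × {53} = {(p88,53), (p89,53), (p90,53)}
  {p89} × {51, 52, 53} = {(p89,51), (p89,52), (p89,53)}
  {p88, p89} × {51, 53} = {(p88,51), (p88,53), (p89,51), (p89,53)}
  {p88, p89} × {51, 52, 53} = {(p88,51), (p88,52), (p88,53), (p89,51), (p89,52), (p89,53)}
  {p88, p89, p90} × {51, 53} = {(p88,51), (p88,53), (p89,51), (p89,53), (p90,51), (p90,53)}
  {p88, p89, p90} × {51, 52, 53} = {(p88,51), (p88,52), (p88,53), (p89,51), (p89,52), (p89,53), (p90,51), (p90,52), (p90,53)}
These 17 distinct sets form the basis B.
Close under arbitrary unions to get τ_{X×Y}; counting gives |τ_{X×Y}| = 48.


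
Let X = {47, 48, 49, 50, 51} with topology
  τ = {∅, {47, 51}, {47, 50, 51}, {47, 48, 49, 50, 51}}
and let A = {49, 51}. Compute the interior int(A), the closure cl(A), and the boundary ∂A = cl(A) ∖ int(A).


int(A) = ∅, cl(A) = {47, 48, 49, 50, 51}, ∂A = {47, 48, 49, 50, 51}.

Closed sets in (X, τ) are complements of opens:
  closed(X, τ) = {∅, {48, 49}, {48, 49, 50}, {47, 48, 49, 50, 51}}.
int(A) = ⋃ {U ∈ τ : U ⊆ A}. Opens contained in A: ∅.
Taking the union of these: int(A) = ∅.
cl(A) = ⋂ {C closed : A ⊆ C}. Closed sets containing A: {47, 48, 49, 50, 51}.
Intersecting these: cl(A) = {47, 48, 49, 50, 51}.
∂A = cl(A) ∖ int(A) = {47, 48, 49, 50, 51} ∖ ∅ = {47, 48, 49, 50, 51}.


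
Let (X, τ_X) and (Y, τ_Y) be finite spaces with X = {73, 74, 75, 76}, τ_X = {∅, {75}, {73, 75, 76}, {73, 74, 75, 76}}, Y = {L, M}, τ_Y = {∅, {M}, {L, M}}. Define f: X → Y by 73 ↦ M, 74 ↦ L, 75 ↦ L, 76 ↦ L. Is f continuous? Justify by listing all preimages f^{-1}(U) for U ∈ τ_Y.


f is NOT continuous.

Compute f^{-1}(U) for each U ∈ τ_Y:
  U = ∅: f^{-1}(U) = ∅ ∈ τ_X ✓.
  U = {M}: f^{-1}(U) = {73} ∉ τ_X ✗.
  U = {L, M}: f^{-1}(U) = {73, 74, 75, 76} ∈ τ_X ✓.
Found U = {M} with f^{-1}(U) = {73} not in τ_X. Therefore f is NOT continuous.


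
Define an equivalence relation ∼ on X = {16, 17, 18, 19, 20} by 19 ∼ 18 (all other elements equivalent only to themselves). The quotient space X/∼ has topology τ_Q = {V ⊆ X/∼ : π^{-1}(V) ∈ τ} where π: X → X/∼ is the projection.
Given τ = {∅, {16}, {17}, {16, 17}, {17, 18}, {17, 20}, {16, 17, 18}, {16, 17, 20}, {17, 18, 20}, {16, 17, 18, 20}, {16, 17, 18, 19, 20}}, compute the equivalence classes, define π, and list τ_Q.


X/∼ = {[16], [17], [18=19], [20]}; |τ_Q| = 7.

Equivalence classes: [16], [17], [18=19], [20].
Quotient map π: X → X/∼ sends 16 ↦ [16], 17 ↦ [17], 18 ↦ [18=19], 19 ↦ [18=19], 20 ↦ [20].
For each subset V ⊆ X/∼, compute π^{-1}(V) ⊆ X and check whether π^{-1}(V) ∈ τ. V is open in τ_Q iff π^{-1}(V) ∈ τ.
  V = {}: π^{-1}(V) = ∅ ∈ τ ✓.
  V = {[16]}: π^{-1}(V) = {16} ∈ τ ✓.
  V = {[17]}: π^{-1}(V) = {17} ∈ τ ✓.
  V = {[16], [17]}: π^{-1}(V) = {16, 17} ∈ τ ✓.
  V = {[18=19]}: π^{-1}(V) = {18, 19} ∉ τ ✗.
  V = {[16], [18=19]}: π^{-1}(V) = {16, 18, 19} ∉ τ ✗.
  V = {[17], [18=19]}: π^{-1}(V) = {17, 18, 19} ∉ τ ✗.
  V = {[16], [17], [18=19]}: π^{-1}(V) = {16, 17, 18, 19} ∉ τ ✗.
  V = {[20]}: π^{-1}(V) = {20} ∉ τ ✗.
  V = {[16], [20]}: π^{-1}(V) = {16, 20} ∉ τ ✗.
  V = {[17], [20]}: π^{-1}(V) = {17, 20} ∈ τ ✓.
  V = {[16], [17], [20]}: π^{-1}(V) = {16, 17, 20} ∈ τ ✓.
  V = {[18=19], [20]}: π^{-1}(V) = {18, 19, 20} ∉ τ ✗.
  V = {[16], [18=19], [20]}: π^{-1}(V) = {16, 18, 19, 20} ∉ τ ✗.
  V = {[17], [18=19], [20]}: π^{-1}(V) = {17, 18, 19, 20} ∉ τ ✗.
  V = {[16], [17], [18=19], [20]}: π^{-1}(V) = {16, 17, 18, 19, 20} ∈ τ ✓.
Open sets in the quotient: τ_Q = {{}, {[16]}, {[17]}, {[16], [17]}, {[17], [20]}, {[16], [17], [20]}, {[16], [17], [18=19], [20]}} (7 elements).


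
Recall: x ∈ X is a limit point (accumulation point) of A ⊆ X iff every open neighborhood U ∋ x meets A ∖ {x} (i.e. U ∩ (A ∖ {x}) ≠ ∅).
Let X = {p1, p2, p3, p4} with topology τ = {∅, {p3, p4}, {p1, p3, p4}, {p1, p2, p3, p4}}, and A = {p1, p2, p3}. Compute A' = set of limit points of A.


A' = {p1, p2, p4}

For each x ∈ X, list the open sets U ∈ τ with x ∈ U, then check whether U ∩ (A ∖ {x}) ≠ ∅ for every such U.
  x = p1: opens ∋ x are {p1, p3, p4}, {p1, p2, p3, p4}; each meets A ∖ {p1}, so x IS a limit point.
  x = p2: opens ∋ x are {p1, p2, p3, p4}; each meets A ∖ {p2}, so x IS a limit point.
  x = p3: open {p3, p4} ∋ x has {p3, p4} ∩ (A ∖ {p3}) = ∅, so x is NOT a limit point.
  x = p4: opens ∋ x are {p3, p4}, {p1, p3, p4}, {p1, p2, p3, p4}; each meets A ∖ {p4}, so x IS a limit point.
Collecting: A' = {p1, p2, p4}.


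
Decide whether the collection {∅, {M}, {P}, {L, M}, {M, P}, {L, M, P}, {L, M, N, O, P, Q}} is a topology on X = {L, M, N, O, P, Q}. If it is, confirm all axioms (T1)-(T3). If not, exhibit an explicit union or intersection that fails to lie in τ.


τ IS a topology on X.

Axiom (T1): ∅ ∈ τ? Yes; X ∈ τ? Yes.
Axiom (T2/T3): check pairwise unions and intersections of members of τ.
All pairwise intersections and unions checked — each lies in τ. Therefore τ satisfies (T1), (T2), (T3): it IS a topology on X.


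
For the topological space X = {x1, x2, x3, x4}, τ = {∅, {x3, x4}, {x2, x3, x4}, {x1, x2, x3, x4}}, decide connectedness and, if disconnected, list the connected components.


(X, τ) is connected.

Find clopen sets (U ∈ τ with X ∖ U ∈ τ):
  U = ∅, X ∖ U = {x1, x2, x3, x4} — both open, so U is clopen.
  U = {x1, x2, x3, x4}, X ∖ U = ∅ — both open, so U is clopen.
Only trivial clopens (∅ and X) exist, so (X, τ) is connected.
Compute connected components by grouping points that agree on all clopens:
  component: {x1, x2, x3, x4}


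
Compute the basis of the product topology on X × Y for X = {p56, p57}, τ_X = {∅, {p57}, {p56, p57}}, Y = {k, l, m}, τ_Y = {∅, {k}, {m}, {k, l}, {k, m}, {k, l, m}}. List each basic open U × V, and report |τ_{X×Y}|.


Basis B = {∅ × ∅, {p57} × {k}, {p57} × {m}, {p56, p57} × {k}, {p56, p57} × {m}, {p57} × {k, l}, {p57} × {k, m}, {p57} × {k, l, m}, {p56, p57} × {k, l}, {p56, p57} × {k, m}, {p56, p57} × {k, l, m}}; |τ_{X×Y}| = 18.

Enumerate products U × V with U ∈ τ_X, V ∈ τ_Y (deduplicated):
  ∅ × ∅ = {} (∅)
  {p57} × {k} = {(p57,k)}
  {p57} × {m} = {(p57,m)}
  {p56, p57} × {k} = {(p56,k), (p57,k)}
  {p56, p57} × {m} = {(p56,m), (p57,m)}
  {p57} × {k, l} = {(p57,k), (p57,l)}
  {p57} × {k, m} = {(p57,k), (p57,m)}
  {p57} × {k, l, m} = {(p57,k), (p57,l), (p57,m)}
  {p56, p57} × {k, l} = {(p56,k), (p56,l), (p57,k), (p57,l)}
  {p56, p57} × {k, m} = {(p56,k), (p56,m), (p57,k), (p57,m)}
  {p56, p57} × {k, l, m} = {(p56,k), (p56,l), (p56,m), (p57,k), (p57,l), (p57,m)}
These 11 distinct sets form the basis B.
Close under arbitrary unions to get τ_{X×Y}; counting gives |τ_{X×Y}| = 18.


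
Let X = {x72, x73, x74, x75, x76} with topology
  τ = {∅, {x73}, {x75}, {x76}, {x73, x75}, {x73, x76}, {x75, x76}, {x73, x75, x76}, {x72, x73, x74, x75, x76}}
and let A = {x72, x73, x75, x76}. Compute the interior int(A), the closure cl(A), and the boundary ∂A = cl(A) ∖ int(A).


int(A) = {x73, x75, x76}, cl(A) = {x72, x73, x74, x75, x76}, ∂A = {x72, x74}.

Closed sets in (X, τ) are complements of opens:
  closed(X, τ) = {∅, {x72, x74}, {x72, x73, x74}, {x72, x74, x75}, {x72, x74, x76}, {x72, x73, x74, x75}, {x72, x73, x74, x76}, {x72, x74, x75, x76}, {x72, x73, x74, x75, x76}}.
int(A) = ⋃ {U ∈ τ : U ⊆ A}. Opens contained in A: ∅, {x73}, {x75}, {x76}, {x73, x75}, {x73, x76}, {x75, x76}, {x73, x75, x76}.
Taking the union of these: int(A) = {x73, x75, x76}.
cl(A) = ⋂ {C closed : A ⊆ C}. Closed sets containing A: {x72, x73, x74, x75, x76}.
Intersecting these: cl(A) = {x72, x73, x74, x75, x76}.
∂A = cl(A) ∖ int(A) = {x72, x73, x74, x75, x76} ∖ {x73, x75, x76} = {x72, x74}.


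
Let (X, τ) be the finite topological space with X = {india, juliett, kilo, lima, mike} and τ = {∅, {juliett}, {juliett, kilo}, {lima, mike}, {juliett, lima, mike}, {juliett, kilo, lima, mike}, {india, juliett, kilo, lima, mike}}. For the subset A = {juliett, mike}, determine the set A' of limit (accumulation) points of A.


A' = {india, kilo, lima}

For each x ∈ X, list the open sets U ∈ τ with x ∈ U, then check whether U ∩ (A ∖ {x}) ≠ ∅ for every such U.
  x = india: opens ∋ x are {india, juliett, kilo, lima, mike}; each meets A ∖ {india}, so x IS a limit point.
  x = juliett: open {juliett} ∋ x has {juliett} ∩ (A ∖ {juliett}) = ∅, so x is NOT a limit point.
  x = kilo: opens ∋ x are {juliett, kilo}, {juliett, kilo, lima, mike}, {india, juliett, kilo, lima, mike}; each meets A ∖ {kilo}, so x IS a limit point.
  x = lima: opens ∋ x are {lima, mike}, {juliett, lima, mike}, {juliett, kilo, lima, mike}, {india, juliett, kilo, lima, mike}; each meets A ∖ {lima}, so x IS a limit point.
  x = mike: open {lima, mike} ∋ x has {lima, mike} ∩ (A ∖ {mike}) = ∅, so x is NOT a limit point.
Collecting: A' = {india, kilo, lima}.


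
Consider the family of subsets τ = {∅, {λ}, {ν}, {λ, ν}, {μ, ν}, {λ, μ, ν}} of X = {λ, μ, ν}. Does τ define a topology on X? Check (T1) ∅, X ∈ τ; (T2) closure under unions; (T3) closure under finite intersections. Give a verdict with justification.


τ IS a topology on X.

Axiom (T1): ∅ ∈ τ? Yes; X ∈ τ? Yes.
Axiom (T2/T3): check pairwise unions and intersections of members of τ.
All pairwise intersections and unions checked — each lies in τ. Therefore τ satisfies (T1), (T2), (T3): it IS a topology on X.


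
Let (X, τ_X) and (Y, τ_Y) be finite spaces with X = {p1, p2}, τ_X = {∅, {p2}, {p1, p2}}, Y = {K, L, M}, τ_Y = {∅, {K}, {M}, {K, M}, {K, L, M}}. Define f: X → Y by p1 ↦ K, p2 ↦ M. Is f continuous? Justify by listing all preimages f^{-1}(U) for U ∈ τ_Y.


f is NOT continuous.

Compute f^{-1}(U) for each U ∈ τ_Y:
  U = ∅: f^{-1}(U) = ∅ ∈ τ_X ✓.
  U = {K}: f^{-1}(U) = {p1} ∉ τ_X ✗.
  U = {M}: f^{-1}(U) = {p2} ∈ τ_X ✓.
  U = {K, M}: f^{-1}(U) = {p1, p2} ∈ τ_X ✓.
  U = {K, L, M}: f^{-1}(U) = {p1, p2} ∈ τ_X ✓.
Found U = {K} with f^{-1}(U) = {p1} not in τ_X. Therefore f is NOT continuous.


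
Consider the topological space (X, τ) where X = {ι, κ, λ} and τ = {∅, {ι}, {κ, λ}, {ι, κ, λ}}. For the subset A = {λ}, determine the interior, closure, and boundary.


int(A) = ∅, cl(A) = {κ, λ}, ∂A = {κ, λ}.

Closed sets in (X, τ) are complements of opens:
  closed(X, τ) = {∅, {ι}, {κ, λ}, {ι, κ, λ}}.
int(A) = ⋃ {U ∈ τ : U ⊆ A}. Opens contained in A: ∅.
Taking the union of these: int(A) = ∅.
cl(A) = ⋂ {C closed : A ⊆ C}. Closed sets containing A: {κ, λ}, {ι, κ, λ}.
Intersecting these: cl(A) = {κ, λ}.
∂A = cl(A) ∖ int(A) = {κ, λ} ∖ ∅ = {κ, λ}.


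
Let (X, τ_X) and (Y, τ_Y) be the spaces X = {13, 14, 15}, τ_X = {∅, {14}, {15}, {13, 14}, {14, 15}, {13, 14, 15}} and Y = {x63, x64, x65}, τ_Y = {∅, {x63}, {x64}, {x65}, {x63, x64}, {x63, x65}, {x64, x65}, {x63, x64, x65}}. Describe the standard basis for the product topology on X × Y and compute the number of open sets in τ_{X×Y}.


Basis B = {∅ × ∅, {14} × {x63}, {14} × {x64}, {14} × {x65}, {15} × {x63}, {15} × {x64}, {15} × {x65}, {13, 14} × {x63}, {13, 14} × {x64}, {13, 14} × {x65}, {14} × {x63, x64}, {14} × {x63, x65}, {14, 15} × {x63}, {14} × {x64, x65}, {14, 15} × {x64}, {14, 15} × {x65}, {15} × {x63, x64}, {15} × {x63, x65}, {15} × {x64, x65}, {13, 14, 15} × {x63}, {13, 14, 15} × {x64}, {13, 14, 15} × {x65}, {14} × {x63, x64, x65}, {15} × {x63, x64, x65}, {13, 14} × {x63, x64}, {13, 14} × {x63, x65}, {13, 14} × {x64, x65}, {14, 15} × {x63, x64}, {14, 15} × {x63, x65}, {14, 15} × {x64, x65}, {13, 14} × {x63, x64, x65}, {13, 14, 15} × {x63, x64}, {13, 14, 15} × {x63, x65}, {13, 14, 15} × {x64, x65}, {14, 15} × {x63, x64, x65}, {13, 14, 15} × {x63, x64, x65}}; |τ_{X×Y}| = 216.

Enumerate products U × V with U ∈ τ_X, V ∈ τ_Y (deduplicated):
  ∅ × ∅ = {} (∅)
  {14} × {x63} = {(14,x63)}
  {14} × {x64} = {(14,x64)}
  {14} × {x65} = {(14,x65)}
  {15} × {x63} = {(15,x63)}
  {15} × {x64} = {(15,x64)}
  {15} × {x65} = {(15,x65)}
  {13, 14} × {x63} = {(13,x63), (14,x63)}
  {13, 14} × {x64} = {(13,x64), (14,x64)}
  {13, 14} × {x65} = {(13,x65), (14,x65)}
  {14} × {x63, x64} = {(14,x63), (14,x64)}
  {14} × {x63, x65} = {(14,x63), (14,x65)}
  {14, 15} × {x63} = {(14,x63), (15,x63)}
  {14} × {x64, x65} = {(14,x64), (14,x65)}
  {14, 15} × {x64} = {(14,x64), (15,x64)}
  {14, 15} × {x65} = {(14,x65), (15,x65)}
  {15} × {x63, x64} = {(15,x63), (15,x64)}
  {15} × {x63, x65} = {(15,x63), (15,x65)}
  {15} × {x64, x65} = {(15,x64), (15,x65)}
  {13, 14, 15} × {x63} = {(13,x63), (14,x63), (15,x63)}
  {13, 14, 15} × {x64} = {(13,x64), (14,x64), (15,x64)}
  {13, 14, 15} × {x65} = {(13,x65), (14,x65), (15,x65)}
  {14} × {x63, x64, x65} = {(14,x63), (14,x64), (14,x65)}
  {15} × {x63, x64, x65} = {(15,x63), (15,x64), (15,x65)}
  {13, 14} × {x63, x64} = {(13,x63), (13,x64), (14,x63), (14,x64)}
  {13, 14} × {x63, x65} = {(13,x63), (13,x65), (14,x63), (14,x65)}
  {13, 14} × {x64, x65} = {(13,x64), (13,x65), (14,x64), (14,x65)}
  {14, 15} × {x63, x64} = {(14,x63), (14,x64), (15,x63), (15,x64)}
  {14, 15} × {x63, x65} = {(14,x63), (14,x65), (15,x63), (15,x65)}
  {14, 15} × {x64, x65} = {(14,x64), (14,x65), (15,x64), (15,x65)}
  {13, 14} × {x63, x64, x65} = {(13,x63), (13,x64), (13,x65), (14,x63), (14,x64), (14,x65)}
  {13, 14, 15} × {x63, x64} = {(13,x63), (13,x64), (14,x63), (14,x64), (15,x63), (15,x64)}
  {13, 14, 15} × {x63, x65} = {(13,x63), (13,x65), (14,x63), (14,x65), (15,x63), (15,x65)}
  {13, 14, 15} × {x64, x65} = {(13,x64), (13,x65), (14,x64), (14,x65), (15,x64), (15,x65)}
  {14, 15} × {x63, x64, x65} = {(14,x63), (14,x64), (14,x65), (15,x63), (15,x64), (15,x65)}
  {13, 14, 15} × {x63, x64, x65} = {(13,x63), (13,x64), (13,x65), (14,x63), (14,x64), (14,x65), (15,x63), (15,x64), (15,x65)}
These 36 distinct sets form the basis B.
Close under arbitrary unions to get τ_{X×Y}; counting gives |τ_{X×Y}| = 216.
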